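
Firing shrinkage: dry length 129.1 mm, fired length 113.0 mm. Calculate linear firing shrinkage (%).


FS = (129.1 - 113.0) / 129.1 * 100 = 12.47%

12.47


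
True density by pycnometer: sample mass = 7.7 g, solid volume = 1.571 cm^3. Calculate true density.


TD = 7.7 / 1.571 = 4.901 g/cm^3

4.901


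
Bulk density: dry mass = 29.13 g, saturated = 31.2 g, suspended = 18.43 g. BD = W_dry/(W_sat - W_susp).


BD = 29.13 / (31.2 - 18.43) = 29.13 / 12.77 = 2.281 g/cm^3

2.281


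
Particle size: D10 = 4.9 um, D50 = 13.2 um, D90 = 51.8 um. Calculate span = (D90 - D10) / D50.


Span = (51.8 - 4.9) / 13.2 = 46.9 / 13.2 = 3.553

3.553


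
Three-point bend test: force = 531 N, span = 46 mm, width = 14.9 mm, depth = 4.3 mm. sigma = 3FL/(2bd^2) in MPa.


sigma = 3*531*46/(2*14.9*4.3^2) = 133.0 MPa

133.0


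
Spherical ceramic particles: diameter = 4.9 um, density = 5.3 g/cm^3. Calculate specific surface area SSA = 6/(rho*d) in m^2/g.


SSA = 6 / (5.3 * 4.9) = 0.231 m^2/g

0.231


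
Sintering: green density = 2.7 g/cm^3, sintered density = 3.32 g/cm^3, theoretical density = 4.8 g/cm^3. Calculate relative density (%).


Relative = 3.32 / 4.8 * 100 = 69.2%

69.2


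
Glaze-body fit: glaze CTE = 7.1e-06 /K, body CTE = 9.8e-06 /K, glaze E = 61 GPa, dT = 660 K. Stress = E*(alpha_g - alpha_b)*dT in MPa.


Stress = 61*1000*(7.1e-06 - 9.8e-06)*660 = -108.7 MPa

-108.7


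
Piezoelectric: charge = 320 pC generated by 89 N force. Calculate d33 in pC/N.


d33 = 320 / 89 = 3.6 pC/N

3.6


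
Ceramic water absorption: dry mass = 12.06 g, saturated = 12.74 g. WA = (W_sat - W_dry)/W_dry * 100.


WA = (12.74 - 12.06) / 12.06 * 100 = 5.64%

5.64


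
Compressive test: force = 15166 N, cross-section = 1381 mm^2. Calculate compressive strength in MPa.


CS = 15166 / 1381 = 11.0 MPa

11.0


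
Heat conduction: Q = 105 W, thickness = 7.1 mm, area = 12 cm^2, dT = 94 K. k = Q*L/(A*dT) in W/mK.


k = 105*7.1/1000/(12/10000*94) = 6.61 W/mK

6.61


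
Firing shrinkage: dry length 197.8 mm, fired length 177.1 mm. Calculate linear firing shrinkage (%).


FS = (197.8 - 177.1) / 197.8 * 100 = 10.47%

10.47


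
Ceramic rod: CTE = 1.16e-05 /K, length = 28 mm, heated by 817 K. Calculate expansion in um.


dL = 1.16e-05 * 28 * 817 * 1000 = 265.362 um

265.362


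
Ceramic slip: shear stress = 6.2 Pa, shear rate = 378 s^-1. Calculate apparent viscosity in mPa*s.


eta = tau/gamma * 1000 = 6.2/378 * 1000 = 16.4 mPa*s

16.4


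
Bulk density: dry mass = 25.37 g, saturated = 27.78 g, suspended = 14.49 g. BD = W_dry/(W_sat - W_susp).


BD = 25.37 / (27.78 - 14.49) = 25.37 / 13.29 = 1.909 g/cm^3

1.909


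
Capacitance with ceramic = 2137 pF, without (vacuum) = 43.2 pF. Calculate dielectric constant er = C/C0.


er = 2137 / 43.2 = 49.47

49.47


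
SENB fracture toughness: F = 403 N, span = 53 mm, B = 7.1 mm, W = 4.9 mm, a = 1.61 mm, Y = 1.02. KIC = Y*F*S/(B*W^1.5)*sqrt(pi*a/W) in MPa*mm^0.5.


KIC = 1.02*403*53/(7.1*4.9^1.5)*sqrt(pi*1.61/4.9) = 287.42

287.42


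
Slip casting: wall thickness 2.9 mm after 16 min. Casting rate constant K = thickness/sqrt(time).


K = 2.9 / sqrt(16) = 2.9 / 4.0 = 0.725 mm/min^0.5

0.725


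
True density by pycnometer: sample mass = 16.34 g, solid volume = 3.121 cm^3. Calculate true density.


TD = 16.34 / 3.121 = 5.236 g/cm^3

5.236


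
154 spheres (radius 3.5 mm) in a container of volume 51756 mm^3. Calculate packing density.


V_sphere = 4/3*pi*3.5^3 = 179.5944 mm^3
Total V = 154*179.5944 = 27657.5376 mm^3
PD = 27657.5376 / 51756 = 0.534

0.534


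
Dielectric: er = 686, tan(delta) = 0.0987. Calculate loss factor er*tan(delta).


Loss = 686 * 0.0987 = 67.708

67.708


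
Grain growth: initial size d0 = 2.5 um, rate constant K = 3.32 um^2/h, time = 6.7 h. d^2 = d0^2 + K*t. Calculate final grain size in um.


d^2 = 2.5^2 + 3.32*6.7 = 28.494
d = sqrt(28.494) = 5.34 um

5.34


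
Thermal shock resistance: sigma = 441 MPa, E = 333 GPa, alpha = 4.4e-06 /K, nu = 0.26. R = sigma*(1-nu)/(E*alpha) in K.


R = 441*(1-0.26)/(333*1000*4.4e-06) = 223 K

223


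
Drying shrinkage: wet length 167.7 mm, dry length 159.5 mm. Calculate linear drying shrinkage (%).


DS = (167.7 - 159.5) / 167.7 * 100 = 4.89%

4.89


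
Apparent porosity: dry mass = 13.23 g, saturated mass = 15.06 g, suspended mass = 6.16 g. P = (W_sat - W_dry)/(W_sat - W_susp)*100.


P = (15.06 - 13.23) / (15.06 - 6.16) * 100 = 1.83 / 8.9 * 100 = 20.6%

20.6


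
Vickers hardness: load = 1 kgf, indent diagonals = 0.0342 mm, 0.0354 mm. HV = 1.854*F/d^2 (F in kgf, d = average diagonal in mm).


d_avg = (0.0342+0.0354)/2 = 0.0348 mm
HV = 1.854*1/0.0348^2 = 1531

1531


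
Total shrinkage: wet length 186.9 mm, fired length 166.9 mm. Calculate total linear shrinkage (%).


TS = (186.9 - 166.9) / 186.9 * 100 = 10.7%

10.7


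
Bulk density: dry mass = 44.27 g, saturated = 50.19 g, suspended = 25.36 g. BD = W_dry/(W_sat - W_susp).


BD = 44.27 / (50.19 - 25.36) = 44.27 / 24.83 = 1.783 g/cm^3

1.783


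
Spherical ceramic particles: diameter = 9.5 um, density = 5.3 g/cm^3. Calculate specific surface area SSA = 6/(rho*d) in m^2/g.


SSA = 6 / (5.3 * 9.5) = 0.119 m^2/g

0.119


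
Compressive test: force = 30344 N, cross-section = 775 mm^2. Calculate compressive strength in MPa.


CS = 30344 / 775 = 39.2 MPa

39.2


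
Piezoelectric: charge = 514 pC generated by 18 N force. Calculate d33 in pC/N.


d33 = 514 / 18 = 28.6 pC/N

28.6


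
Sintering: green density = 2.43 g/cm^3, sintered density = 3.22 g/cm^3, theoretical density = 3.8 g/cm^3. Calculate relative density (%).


Relative = 3.22 / 3.8 * 100 = 84.7%

84.7


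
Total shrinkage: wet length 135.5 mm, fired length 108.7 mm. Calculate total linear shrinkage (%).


TS = (135.5 - 108.7) / 135.5 * 100 = 19.78%

19.78


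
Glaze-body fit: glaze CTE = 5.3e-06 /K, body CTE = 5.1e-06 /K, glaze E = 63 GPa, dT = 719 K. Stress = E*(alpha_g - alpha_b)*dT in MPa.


Stress = 63*1000*(5.3e-06 - 5.1e-06)*719 = 9.1 MPa

9.1


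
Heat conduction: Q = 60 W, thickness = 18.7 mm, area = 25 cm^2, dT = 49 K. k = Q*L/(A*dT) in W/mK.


k = 60*18.7/1000/(25/10000*49) = 9.16 W/mK

9.16


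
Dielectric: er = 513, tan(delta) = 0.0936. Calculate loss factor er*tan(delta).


Loss = 513 * 0.0936 = 48.017

48.017


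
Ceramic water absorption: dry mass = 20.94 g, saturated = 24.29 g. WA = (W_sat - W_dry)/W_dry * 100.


WA = (24.29 - 20.94) / 20.94 * 100 = 16.0%

16.0


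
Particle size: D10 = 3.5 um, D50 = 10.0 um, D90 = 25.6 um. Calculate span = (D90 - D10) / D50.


Span = (25.6 - 3.5) / 10.0 = 22.1 / 10.0 = 2.21

2.21


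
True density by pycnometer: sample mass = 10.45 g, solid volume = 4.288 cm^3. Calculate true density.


TD = 10.45 / 4.288 = 2.437 g/cm^3

2.437


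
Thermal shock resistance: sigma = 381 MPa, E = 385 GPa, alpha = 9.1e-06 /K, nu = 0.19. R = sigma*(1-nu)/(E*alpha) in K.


R = 381*(1-0.19)/(385*1000*9.1e-06) = 88 K

88


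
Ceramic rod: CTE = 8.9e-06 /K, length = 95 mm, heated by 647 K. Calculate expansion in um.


dL = 8.9e-06 * 95 * 647 * 1000 = 547.039 um

547.039


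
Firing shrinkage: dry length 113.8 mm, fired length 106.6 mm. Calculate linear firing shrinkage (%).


FS = (113.8 - 106.6) / 113.8 * 100 = 6.33%

6.33


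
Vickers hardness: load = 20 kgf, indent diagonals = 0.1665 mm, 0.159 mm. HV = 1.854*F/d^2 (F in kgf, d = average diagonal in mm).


d_avg = (0.1665+0.159)/2 = 0.16275 mm
HV = 1.854*20/0.16275^2 = 1400

1400


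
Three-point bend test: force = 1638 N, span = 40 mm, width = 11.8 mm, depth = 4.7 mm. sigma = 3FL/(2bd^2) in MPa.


sigma = 3*1638*40/(2*11.8*4.7^2) = 377.0 MPa

377.0


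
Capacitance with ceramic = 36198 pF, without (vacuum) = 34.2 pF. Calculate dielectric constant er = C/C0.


er = 36198 / 34.2 = 1058.42

1058.42


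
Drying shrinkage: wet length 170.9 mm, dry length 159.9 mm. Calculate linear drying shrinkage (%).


DS = (170.9 - 159.9) / 170.9 * 100 = 6.44%

6.44


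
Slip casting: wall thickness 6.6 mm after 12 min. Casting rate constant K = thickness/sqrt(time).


K = 6.6 / sqrt(12) = 6.6 / 3.4641 = 1.905 mm/min^0.5

1.905


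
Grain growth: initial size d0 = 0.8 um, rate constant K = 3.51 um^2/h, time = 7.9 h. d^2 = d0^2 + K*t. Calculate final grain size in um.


d^2 = 0.8^2 + 3.51*7.9 = 28.369
d = sqrt(28.369) = 5.33 um

5.33


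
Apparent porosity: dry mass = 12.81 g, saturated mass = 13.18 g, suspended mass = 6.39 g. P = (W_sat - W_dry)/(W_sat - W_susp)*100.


P = (13.18 - 12.81) / (13.18 - 6.39) * 100 = 0.37 / 6.79 * 100 = 5.4%

5.4


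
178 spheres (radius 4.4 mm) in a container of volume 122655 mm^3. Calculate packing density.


V_sphere = 4/3*pi*4.4^3 = 356.8179 mm^3
Total V = 178*356.8179 = 63513.5862 mm^3
PD = 63513.5862 / 122655 = 0.518

0.518


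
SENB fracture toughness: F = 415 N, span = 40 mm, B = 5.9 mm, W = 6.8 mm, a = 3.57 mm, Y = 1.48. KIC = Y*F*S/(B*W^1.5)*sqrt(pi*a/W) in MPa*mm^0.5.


KIC = 1.48*415*40/(5.9*6.8^1.5)*sqrt(pi*3.57/6.8) = 301.58

301.58


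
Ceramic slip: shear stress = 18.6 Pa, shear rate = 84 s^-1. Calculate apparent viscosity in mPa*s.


eta = tau/gamma * 1000 = 18.6/84 * 1000 = 221.4 mPa*s

221.4


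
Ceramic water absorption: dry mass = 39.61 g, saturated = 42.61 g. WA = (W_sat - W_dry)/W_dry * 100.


WA = (42.61 - 39.61) / 39.61 * 100 = 7.57%

7.57


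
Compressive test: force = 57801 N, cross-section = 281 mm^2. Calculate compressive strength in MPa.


CS = 57801 / 281 = 205.7 MPa

205.7


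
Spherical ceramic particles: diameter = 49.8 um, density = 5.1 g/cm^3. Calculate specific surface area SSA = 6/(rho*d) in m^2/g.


SSA = 6 / (5.1 * 49.8) = 0.024 m^2/g

0.024


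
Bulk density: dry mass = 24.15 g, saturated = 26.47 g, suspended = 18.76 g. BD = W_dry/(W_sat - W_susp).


BD = 24.15 / (26.47 - 18.76) = 24.15 / 7.71 = 3.132 g/cm^3

3.132


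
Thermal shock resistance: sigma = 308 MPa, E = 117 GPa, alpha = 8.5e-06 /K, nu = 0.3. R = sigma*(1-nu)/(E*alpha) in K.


R = 308*(1-0.3)/(117*1000*8.5e-06) = 217 K

217


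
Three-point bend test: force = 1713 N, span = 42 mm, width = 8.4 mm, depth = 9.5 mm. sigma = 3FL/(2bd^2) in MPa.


sigma = 3*1713*42/(2*8.4*9.5^2) = 142.4 MPa

142.4


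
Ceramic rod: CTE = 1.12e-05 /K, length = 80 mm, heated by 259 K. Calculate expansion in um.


dL = 1.12e-05 * 80 * 259 * 1000 = 232.064 um

232.064


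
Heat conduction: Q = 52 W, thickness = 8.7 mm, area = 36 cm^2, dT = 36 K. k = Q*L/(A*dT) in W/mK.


k = 52*8.7/1000/(36/10000*36) = 3.49 W/mK

3.49


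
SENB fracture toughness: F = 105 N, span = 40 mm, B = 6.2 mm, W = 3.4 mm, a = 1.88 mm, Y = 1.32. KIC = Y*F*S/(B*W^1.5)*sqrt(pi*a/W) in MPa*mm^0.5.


KIC = 1.32*105*40/(6.2*3.4^1.5)*sqrt(pi*1.88/3.4) = 187.99

187.99


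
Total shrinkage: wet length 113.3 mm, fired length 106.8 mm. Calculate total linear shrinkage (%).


TS = (113.3 - 106.8) / 113.3 * 100 = 5.74%

5.74


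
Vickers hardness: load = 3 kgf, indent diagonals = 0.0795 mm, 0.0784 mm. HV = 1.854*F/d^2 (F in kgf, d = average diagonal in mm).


d_avg = (0.0795+0.0784)/2 = 0.07895 mm
HV = 1.854*3/0.07895^2 = 892

892


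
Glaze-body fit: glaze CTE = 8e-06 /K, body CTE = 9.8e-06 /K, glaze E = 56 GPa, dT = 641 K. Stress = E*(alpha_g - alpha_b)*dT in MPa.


Stress = 56*1000*(8e-06 - 9.8e-06)*641 = -64.6 MPa

-64.6


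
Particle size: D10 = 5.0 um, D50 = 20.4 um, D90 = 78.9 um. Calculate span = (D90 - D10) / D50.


Span = (78.9 - 5.0) / 20.4 = 73.9 / 20.4 = 3.623

3.623


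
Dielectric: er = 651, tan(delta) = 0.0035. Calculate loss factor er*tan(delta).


Loss = 651 * 0.0035 = 2.279

2.279


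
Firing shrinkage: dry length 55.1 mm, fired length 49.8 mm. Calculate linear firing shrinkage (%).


FS = (55.1 - 49.8) / 55.1 * 100 = 9.62%

9.62


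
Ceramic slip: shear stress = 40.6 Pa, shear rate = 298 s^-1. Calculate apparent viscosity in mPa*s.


eta = tau/gamma * 1000 = 40.6/298 * 1000 = 136.2 mPa*s

136.2


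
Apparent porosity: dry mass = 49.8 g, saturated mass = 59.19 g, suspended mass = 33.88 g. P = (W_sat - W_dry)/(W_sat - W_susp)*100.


P = (59.19 - 49.8) / (59.19 - 33.88) * 100 = 9.39 / 25.31 * 100 = 37.1%

37.1


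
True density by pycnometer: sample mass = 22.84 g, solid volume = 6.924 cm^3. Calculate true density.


TD = 22.84 / 6.924 = 3.299 g/cm^3

3.299


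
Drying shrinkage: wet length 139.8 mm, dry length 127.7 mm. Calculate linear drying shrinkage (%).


DS = (139.8 - 127.7) / 139.8 * 100 = 8.66%

8.66


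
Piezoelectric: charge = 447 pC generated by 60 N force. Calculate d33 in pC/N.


d33 = 447 / 60 = 7.5 pC/N

7.5


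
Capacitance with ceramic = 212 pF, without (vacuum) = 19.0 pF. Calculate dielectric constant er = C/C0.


er = 212 / 19.0 = 11.16

11.16


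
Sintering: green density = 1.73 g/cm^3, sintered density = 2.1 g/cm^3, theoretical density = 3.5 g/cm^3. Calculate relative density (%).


Relative = 2.1 / 3.5 * 100 = 60.0%

60.0


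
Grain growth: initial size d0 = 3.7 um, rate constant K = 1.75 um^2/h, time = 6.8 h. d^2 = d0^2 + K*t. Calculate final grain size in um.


d^2 = 3.7^2 + 1.75*6.8 = 25.59
d = sqrt(25.59) = 5.06 um

5.06


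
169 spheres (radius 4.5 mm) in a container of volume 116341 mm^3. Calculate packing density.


V_sphere = 4/3*pi*4.5^3 = 381.7035 mm^3
Total V = 169*381.7035 = 64507.8915 mm^3
PD = 64507.8915 / 116341 = 0.554

0.554


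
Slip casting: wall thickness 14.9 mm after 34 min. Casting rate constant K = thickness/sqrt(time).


K = 14.9 / sqrt(34) = 14.9 / 5.831 = 2.555 mm/min^0.5

2.555


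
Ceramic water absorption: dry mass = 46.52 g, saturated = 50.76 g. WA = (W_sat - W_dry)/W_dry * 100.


WA = (50.76 - 46.52) / 46.52 * 100 = 9.11%

9.11


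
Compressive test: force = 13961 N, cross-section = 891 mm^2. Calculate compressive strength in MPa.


CS = 13961 / 891 = 15.7 MPa

15.7


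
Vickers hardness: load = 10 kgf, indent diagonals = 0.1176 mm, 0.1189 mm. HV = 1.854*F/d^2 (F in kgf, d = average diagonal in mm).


d_avg = (0.1176+0.1189)/2 = 0.11825 mm
HV = 1.854*10/0.11825^2 = 1326

1326


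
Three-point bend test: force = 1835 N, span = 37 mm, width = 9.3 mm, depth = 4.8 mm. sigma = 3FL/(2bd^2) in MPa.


sigma = 3*1835*37/(2*9.3*4.8^2) = 475.3 MPa

475.3


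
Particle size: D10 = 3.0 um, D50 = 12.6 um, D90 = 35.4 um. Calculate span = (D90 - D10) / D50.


Span = (35.4 - 3.0) / 12.6 = 32.4 / 12.6 = 2.571

2.571


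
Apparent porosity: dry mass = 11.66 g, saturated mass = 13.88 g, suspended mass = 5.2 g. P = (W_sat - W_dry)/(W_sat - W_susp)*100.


P = (13.88 - 11.66) / (13.88 - 5.2) * 100 = 2.22 / 8.68 * 100 = 25.6%

25.6


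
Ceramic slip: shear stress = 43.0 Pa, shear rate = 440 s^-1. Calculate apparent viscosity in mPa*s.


eta = tau/gamma * 1000 = 43.0/440 * 1000 = 97.7 mPa*s

97.7


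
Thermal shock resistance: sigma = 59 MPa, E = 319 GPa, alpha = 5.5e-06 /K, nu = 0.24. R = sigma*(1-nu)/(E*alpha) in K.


R = 59*(1-0.24)/(319*1000*5.5e-06) = 26 K

26


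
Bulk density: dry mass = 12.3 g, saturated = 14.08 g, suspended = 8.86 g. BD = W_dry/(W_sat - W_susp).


BD = 12.3 / (14.08 - 8.86) = 12.3 / 5.22 = 2.356 g/cm^3

2.356


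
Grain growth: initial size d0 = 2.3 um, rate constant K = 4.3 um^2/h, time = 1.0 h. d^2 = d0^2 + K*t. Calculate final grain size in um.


d^2 = 2.3^2 + 4.3*1.0 = 9.59
d = sqrt(9.59) = 3.1 um

3.1


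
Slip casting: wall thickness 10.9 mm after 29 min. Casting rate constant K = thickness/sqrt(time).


K = 10.9 / sqrt(29) = 10.9 / 5.3852 = 2.024 mm/min^0.5

2.024


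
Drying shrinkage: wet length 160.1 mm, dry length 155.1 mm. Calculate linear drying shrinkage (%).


DS = (160.1 - 155.1) / 160.1 * 100 = 3.12%

3.12


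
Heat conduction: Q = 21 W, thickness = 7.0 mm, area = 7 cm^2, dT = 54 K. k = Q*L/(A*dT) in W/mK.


k = 21*7.0/1000/(7/10000*54) = 3.89 W/mK

3.89


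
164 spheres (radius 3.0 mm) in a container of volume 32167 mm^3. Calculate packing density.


V_sphere = 4/3*pi*3.0^3 = 113.0973 mm^3
Total V = 164*113.0973 = 18547.9572 mm^3
PD = 18547.9572 / 32167 = 0.577

0.577


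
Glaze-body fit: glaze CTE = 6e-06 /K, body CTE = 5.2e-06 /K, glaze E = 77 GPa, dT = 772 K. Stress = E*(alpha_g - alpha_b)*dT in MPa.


Stress = 77*1000*(6e-06 - 5.2e-06)*772 = 47.6 MPa

47.6


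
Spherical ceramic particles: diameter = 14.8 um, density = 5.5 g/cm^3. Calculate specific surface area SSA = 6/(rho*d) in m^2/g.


SSA = 6 / (5.5 * 14.8) = 0.074 m^2/g

0.074


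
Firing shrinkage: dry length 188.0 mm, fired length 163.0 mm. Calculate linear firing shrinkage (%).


FS = (188.0 - 163.0) / 188.0 * 100 = 13.3%

13.3


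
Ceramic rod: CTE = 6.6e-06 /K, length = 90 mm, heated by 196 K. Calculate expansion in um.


dL = 6.6e-06 * 90 * 196 * 1000 = 116.424 um

116.424


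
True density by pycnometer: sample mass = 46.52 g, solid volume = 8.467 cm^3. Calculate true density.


TD = 46.52 / 8.467 = 5.494 g/cm^3

5.494


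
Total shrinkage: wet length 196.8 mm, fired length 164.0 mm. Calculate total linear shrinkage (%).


TS = (196.8 - 164.0) / 196.8 * 100 = 16.67%

16.67


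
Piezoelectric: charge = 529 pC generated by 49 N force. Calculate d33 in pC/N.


d33 = 529 / 49 = 10.8 pC/N

10.8


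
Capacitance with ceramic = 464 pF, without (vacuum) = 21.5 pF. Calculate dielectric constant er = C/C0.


er = 464 / 21.5 = 21.58

21.58


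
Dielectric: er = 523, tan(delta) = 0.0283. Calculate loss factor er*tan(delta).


Loss = 523 * 0.0283 = 14.801

14.801


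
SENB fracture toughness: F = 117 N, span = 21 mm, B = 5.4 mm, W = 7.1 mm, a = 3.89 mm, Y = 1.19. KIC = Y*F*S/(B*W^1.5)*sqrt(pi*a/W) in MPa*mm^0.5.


KIC = 1.19*117*21/(5.4*7.1^1.5)*sqrt(pi*3.89/7.1) = 37.55

37.55


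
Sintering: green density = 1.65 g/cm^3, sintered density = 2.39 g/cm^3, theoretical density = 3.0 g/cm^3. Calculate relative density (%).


Relative = 2.39 / 3.0 * 100 = 79.7%

79.7


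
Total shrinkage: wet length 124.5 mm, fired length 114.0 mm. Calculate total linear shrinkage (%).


TS = (124.5 - 114.0) / 124.5 * 100 = 8.43%

8.43


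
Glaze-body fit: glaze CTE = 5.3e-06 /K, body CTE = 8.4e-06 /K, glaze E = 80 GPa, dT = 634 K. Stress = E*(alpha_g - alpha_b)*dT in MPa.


Stress = 80*1000*(5.3e-06 - 8.4e-06)*634 = -157.2 MPa

-157.2


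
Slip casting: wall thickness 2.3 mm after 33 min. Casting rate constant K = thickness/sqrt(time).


K = 2.3 / sqrt(33) = 2.3 / 5.7446 = 0.4 mm/min^0.5

0.4


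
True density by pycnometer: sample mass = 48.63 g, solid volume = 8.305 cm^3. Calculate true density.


TD = 48.63 / 8.305 = 5.856 g/cm^3

5.856


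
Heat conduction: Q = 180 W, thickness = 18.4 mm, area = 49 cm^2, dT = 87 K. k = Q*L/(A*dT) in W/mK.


k = 180*18.4/1000/(49/10000*87) = 7.77 W/mK

7.77


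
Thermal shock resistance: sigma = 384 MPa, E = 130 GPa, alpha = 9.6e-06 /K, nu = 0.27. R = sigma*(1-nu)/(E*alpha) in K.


R = 384*(1-0.27)/(130*1000*9.6e-06) = 225 K

225


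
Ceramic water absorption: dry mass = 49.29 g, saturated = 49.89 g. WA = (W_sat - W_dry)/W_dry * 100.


WA = (49.89 - 49.29) / 49.29 * 100 = 1.22%

1.22


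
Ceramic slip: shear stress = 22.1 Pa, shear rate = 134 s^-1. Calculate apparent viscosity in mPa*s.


eta = tau/gamma * 1000 = 22.1/134 * 1000 = 164.9 mPa*s

164.9


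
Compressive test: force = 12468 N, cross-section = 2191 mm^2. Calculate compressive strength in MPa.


CS = 12468 / 2191 = 5.7 MPa

5.7


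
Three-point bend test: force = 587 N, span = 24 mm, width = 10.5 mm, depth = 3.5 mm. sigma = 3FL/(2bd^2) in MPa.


sigma = 3*587*24/(2*10.5*3.5^2) = 164.3 MPa

164.3


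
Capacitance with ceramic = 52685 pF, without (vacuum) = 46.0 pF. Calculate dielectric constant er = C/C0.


er = 52685 / 46.0 = 1145.33

1145.33


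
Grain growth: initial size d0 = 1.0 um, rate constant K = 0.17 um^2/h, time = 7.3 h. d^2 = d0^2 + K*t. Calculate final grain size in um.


d^2 = 1.0^2 + 0.17*7.3 = 2.241
d = sqrt(2.241) = 1.5 um

1.5


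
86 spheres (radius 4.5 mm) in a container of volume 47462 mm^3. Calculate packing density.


V_sphere = 4/3*pi*4.5^3 = 381.7035 mm^3
Total V = 86*381.7035 = 32826.501 mm^3
PD = 32826.501 / 47462 = 0.692

0.692


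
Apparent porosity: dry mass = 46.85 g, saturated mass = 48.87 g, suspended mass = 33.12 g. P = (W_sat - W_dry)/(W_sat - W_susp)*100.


P = (48.87 - 46.85) / (48.87 - 33.12) * 100 = 2.02 / 15.75 * 100 = 12.8%

12.8


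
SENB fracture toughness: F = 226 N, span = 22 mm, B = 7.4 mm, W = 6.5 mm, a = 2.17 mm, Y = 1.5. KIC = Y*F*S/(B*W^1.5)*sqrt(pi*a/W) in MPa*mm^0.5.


KIC = 1.5*226*22/(7.4*6.5^1.5)*sqrt(pi*2.17/6.5) = 62.28

62.28


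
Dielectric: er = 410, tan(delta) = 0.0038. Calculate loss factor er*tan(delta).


Loss = 410 * 0.0038 = 1.558

1.558


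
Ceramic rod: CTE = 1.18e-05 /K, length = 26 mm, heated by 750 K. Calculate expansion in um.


dL = 1.18e-05 * 26 * 750 * 1000 = 230.1 um

230.1


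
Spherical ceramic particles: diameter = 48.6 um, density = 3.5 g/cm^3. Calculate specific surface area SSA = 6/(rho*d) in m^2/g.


SSA = 6 / (3.5 * 48.6) = 0.035 m^2/g

0.035


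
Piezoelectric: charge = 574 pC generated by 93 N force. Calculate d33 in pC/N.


d33 = 574 / 93 = 6.2 pC/N

6.2


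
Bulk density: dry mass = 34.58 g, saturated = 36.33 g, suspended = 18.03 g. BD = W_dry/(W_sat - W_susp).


BD = 34.58 / (36.33 - 18.03) = 34.58 / 18.3 = 1.89 g/cm^3

1.89


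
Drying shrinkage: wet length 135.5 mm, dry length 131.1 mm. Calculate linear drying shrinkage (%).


DS = (135.5 - 131.1) / 135.5 * 100 = 3.25%

3.25


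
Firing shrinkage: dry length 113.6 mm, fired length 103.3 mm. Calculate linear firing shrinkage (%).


FS = (113.6 - 103.3) / 113.6 * 100 = 9.07%

9.07


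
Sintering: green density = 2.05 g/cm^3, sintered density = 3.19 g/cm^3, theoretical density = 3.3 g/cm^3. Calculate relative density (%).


Relative = 3.19 / 3.3 * 100 = 96.7%

96.7


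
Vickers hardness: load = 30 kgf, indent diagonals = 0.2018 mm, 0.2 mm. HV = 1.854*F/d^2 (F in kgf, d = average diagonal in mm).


d_avg = (0.2018+0.2)/2 = 0.2009 mm
HV = 1.854*30/0.2009^2 = 1378

1378


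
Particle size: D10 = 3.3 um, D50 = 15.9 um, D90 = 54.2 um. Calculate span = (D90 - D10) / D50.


Span = (54.2 - 3.3) / 15.9 = 50.9 / 15.9 = 3.201

3.201


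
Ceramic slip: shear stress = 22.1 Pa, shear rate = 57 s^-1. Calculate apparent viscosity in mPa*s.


eta = tau/gamma * 1000 = 22.1/57 * 1000 = 387.7 mPa*s

387.7


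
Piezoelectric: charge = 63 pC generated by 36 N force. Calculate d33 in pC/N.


d33 = 63 / 36 = 1.8 pC/N

1.8


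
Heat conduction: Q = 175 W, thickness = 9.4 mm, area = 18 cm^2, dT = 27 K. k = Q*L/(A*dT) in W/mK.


k = 175*9.4/1000/(18/10000*27) = 33.85 W/mK

33.85


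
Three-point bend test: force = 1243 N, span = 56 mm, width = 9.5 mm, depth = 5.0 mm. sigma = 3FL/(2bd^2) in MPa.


sigma = 3*1243*56/(2*9.5*5.0^2) = 439.6 MPa

439.6


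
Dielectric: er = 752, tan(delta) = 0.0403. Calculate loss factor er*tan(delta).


Loss = 752 * 0.0403 = 30.306

30.306


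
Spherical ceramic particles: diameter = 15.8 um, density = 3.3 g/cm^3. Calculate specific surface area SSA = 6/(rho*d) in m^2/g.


SSA = 6 / (3.3 * 15.8) = 0.115 m^2/g

0.115


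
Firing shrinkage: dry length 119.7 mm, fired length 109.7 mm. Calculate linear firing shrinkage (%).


FS = (119.7 - 109.7) / 119.7 * 100 = 8.35%

8.35


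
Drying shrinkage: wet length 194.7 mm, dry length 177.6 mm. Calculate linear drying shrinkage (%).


DS = (194.7 - 177.6) / 194.7 * 100 = 8.78%

8.78


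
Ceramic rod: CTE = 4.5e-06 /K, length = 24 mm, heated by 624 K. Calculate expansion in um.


dL = 4.5e-06 * 24 * 624 * 1000 = 67.392 um

67.392


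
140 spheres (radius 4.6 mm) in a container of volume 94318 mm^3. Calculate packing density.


V_sphere = 4/3*pi*4.6^3 = 407.7201 mm^3
Total V = 140*407.7201 = 57080.814 mm^3
PD = 57080.814 / 94318 = 0.605

0.605


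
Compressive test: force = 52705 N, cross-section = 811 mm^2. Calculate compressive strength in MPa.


CS = 52705 / 811 = 65.0 MPa

65.0


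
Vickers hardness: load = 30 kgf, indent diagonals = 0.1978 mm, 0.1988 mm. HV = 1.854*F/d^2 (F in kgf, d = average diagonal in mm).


d_avg = (0.1978+0.1988)/2 = 0.1983 mm
HV = 1.854*30/0.1983^2 = 1414

1414


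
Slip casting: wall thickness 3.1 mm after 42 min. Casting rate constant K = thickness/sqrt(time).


K = 3.1 / sqrt(42) = 3.1 / 6.4807 = 0.478 mm/min^0.5

0.478


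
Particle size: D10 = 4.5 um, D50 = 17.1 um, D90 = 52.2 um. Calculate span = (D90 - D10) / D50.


Span = (52.2 - 4.5) / 17.1 = 47.7 / 17.1 = 2.789

2.789


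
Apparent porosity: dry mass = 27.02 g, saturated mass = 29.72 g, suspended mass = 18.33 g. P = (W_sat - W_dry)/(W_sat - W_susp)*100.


P = (29.72 - 27.02) / (29.72 - 18.33) * 100 = 2.7 / 11.39 * 100 = 23.7%

23.7


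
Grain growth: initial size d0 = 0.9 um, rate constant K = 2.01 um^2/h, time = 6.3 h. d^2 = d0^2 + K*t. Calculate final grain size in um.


d^2 = 0.9^2 + 2.01*6.3 = 13.473
d = sqrt(13.473) = 3.67 um

3.67


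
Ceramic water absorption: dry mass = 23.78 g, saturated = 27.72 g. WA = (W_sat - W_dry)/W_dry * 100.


WA = (27.72 - 23.78) / 23.78 * 100 = 16.57%

16.57


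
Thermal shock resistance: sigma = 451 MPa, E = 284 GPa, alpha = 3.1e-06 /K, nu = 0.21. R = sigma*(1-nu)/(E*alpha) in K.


R = 451*(1-0.21)/(284*1000*3.1e-06) = 405 K

405


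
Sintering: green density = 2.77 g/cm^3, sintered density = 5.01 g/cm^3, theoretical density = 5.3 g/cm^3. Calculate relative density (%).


Relative = 5.01 / 5.3 * 100 = 94.5%

94.5


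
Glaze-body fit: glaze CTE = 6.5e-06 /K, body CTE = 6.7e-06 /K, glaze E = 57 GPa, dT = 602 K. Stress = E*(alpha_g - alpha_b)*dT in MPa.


Stress = 57*1000*(6.5e-06 - 6.7e-06)*602 = -6.9 MPa

-6.9


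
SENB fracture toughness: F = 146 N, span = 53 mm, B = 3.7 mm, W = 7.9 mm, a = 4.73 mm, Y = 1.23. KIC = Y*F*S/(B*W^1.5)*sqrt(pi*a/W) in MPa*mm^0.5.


KIC = 1.23*146*53/(3.7*7.9^1.5)*sqrt(pi*4.73/7.9) = 158.89

158.89


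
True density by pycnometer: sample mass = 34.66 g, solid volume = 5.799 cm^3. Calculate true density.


TD = 34.66 / 5.799 = 5.977 g/cm^3

5.977


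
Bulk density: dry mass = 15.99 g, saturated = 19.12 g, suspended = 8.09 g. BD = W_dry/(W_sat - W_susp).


BD = 15.99 / (19.12 - 8.09) = 15.99 / 11.03 = 1.45 g/cm^3

1.45


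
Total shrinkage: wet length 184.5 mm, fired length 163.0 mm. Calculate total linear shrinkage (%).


TS = (184.5 - 163.0) / 184.5 * 100 = 11.65%

11.65


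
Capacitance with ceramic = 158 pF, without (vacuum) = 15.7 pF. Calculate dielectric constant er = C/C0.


er = 158 / 15.7 = 10.06

10.06


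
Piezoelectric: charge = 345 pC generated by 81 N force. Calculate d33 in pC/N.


d33 = 345 / 81 = 4.3 pC/N

4.3


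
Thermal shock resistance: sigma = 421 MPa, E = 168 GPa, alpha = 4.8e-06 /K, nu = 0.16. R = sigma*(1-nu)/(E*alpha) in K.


R = 421*(1-0.16)/(168*1000*4.8e-06) = 439 K

439


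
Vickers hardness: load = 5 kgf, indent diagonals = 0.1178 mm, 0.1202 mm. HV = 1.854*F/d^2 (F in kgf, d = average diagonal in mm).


d_avg = (0.1178+0.1202)/2 = 0.119 mm
HV = 1.854*5/0.119^2 = 655

655


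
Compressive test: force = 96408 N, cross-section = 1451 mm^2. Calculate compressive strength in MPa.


CS = 96408 / 1451 = 66.4 MPa

66.4


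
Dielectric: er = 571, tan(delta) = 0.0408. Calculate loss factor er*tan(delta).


Loss = 571 * 0.0408 = 23.297

23.297


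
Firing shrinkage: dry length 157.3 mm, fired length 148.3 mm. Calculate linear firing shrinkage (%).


FS = (157.3 - 148.3) / 157.3 * 100 = 5.72%

5.72


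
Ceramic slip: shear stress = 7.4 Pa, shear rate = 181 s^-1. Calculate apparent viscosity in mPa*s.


eta = tau/gamma * 1000 = 7.4/181 * 1000 = 40.9 mPa*s

40.9


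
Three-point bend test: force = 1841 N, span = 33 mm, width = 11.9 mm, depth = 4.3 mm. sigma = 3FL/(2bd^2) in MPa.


sigma = 3*1841*33/(2*11.9*4.3^2) = 414.2 MPa

414.2


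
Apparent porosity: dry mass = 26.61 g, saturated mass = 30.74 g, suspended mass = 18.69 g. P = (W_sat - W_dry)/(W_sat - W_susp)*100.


P = (30.74 - 26.61) / (30.74 - 18.69) * 100 = 4.13 / 12.05 * 100 = 34.3%

34.3


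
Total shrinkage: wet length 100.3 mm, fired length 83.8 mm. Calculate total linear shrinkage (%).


TS = (100.3 - 83.8) / 100.3 * 100 = 16.45%

16.45


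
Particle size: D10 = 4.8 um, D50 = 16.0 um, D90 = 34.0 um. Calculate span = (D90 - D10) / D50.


Span = (34.0 - 4.8) / 16.0 = 29.2 / 16.0 = 1.825

1.825


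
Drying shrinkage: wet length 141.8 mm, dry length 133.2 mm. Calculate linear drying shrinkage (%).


DS = (141.8 - 133.2) / 141.8 * 100 = 6.06%

6.06


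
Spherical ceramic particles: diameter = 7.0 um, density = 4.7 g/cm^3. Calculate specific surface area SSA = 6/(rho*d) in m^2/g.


SSA = 6 / (4.7 * 7.0) = 0.182 m^2/g

0.182


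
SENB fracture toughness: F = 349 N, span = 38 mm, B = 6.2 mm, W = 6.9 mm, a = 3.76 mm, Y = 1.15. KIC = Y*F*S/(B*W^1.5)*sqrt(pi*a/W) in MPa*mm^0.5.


KIC = 1.15*349*38/(6.2*6.9^1.5)*sqrt(pi*3.76/6.9) = 177.58

177.58


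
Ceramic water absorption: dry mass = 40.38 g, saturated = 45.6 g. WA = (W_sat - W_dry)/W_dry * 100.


WA = (45.6 - 40.38) / 40.38 * 100 = 12.93%

12.93


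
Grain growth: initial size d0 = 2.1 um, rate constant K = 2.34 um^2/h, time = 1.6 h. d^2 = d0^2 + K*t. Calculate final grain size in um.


d^2 = 2.1^2 + 2.34*1.6 = 8.154
d = sqrt(8.154) = 2.86 um

2.86


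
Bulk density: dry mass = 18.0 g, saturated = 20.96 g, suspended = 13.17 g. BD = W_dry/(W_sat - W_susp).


BD = 18.0 / (20.96 - 13.17) = 18.0 / 7.79 = 2.311 g/cm^3

2.311


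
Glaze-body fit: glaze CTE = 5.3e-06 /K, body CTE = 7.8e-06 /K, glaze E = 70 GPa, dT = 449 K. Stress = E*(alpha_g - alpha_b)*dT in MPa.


Stress = 70*1000*(5.3e-06 - 7.8e-06)*449 = -78.6 MPa

-78.6


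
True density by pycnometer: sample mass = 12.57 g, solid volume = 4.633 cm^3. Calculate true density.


TD = 12.57 / 4.633 = 2.713 g/cm^3

2.713


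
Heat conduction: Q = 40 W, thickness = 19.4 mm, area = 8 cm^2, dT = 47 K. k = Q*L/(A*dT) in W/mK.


k = 40*19.4/1000/(8/10000*47) = 20.64 W/mK

20.64


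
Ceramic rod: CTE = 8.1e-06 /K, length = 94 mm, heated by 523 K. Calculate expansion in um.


dL = 8.1e-06 * 94 * 523 * 1000 = 398.212 um

398.212


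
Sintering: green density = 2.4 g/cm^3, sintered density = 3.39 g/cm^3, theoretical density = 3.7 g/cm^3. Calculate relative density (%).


Relative = 3.39 / 3.7 * 100 = 91.6%

91.6


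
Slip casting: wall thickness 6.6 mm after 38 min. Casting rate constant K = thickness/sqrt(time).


K = 6.6 / sqrt(38) = 6.6 / 6.1644 = 1.071 mm/min^0.5

1.071


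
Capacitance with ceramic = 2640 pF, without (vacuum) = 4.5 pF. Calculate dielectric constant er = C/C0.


er = 2640 / 4.5 = 586.67

586.67


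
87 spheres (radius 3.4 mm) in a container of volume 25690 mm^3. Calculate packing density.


V_sphere = 4/3*pi*3.4^3 = 164.6362 mm^3
Total V = 87*164.6362 = 14323.3494 mm^3
PD = 14323.3494 / 25690 = 0.558

0.558


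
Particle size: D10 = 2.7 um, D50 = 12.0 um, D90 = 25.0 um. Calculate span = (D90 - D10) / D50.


Span = (25.0 - 2.7) / 12.0 = 22.3 / 12.0 = 1.858

1.858


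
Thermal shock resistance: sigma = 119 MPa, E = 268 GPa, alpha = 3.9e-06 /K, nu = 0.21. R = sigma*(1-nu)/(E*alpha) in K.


R = 119*(1-0.21)/(268*1000*3.9e-06) = 90 K

90


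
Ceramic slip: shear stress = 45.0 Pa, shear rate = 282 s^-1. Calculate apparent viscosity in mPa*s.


eta = tau/gamma * 1000 = 45.0/282 * 1000 = 159.6 mPa*s

159.6


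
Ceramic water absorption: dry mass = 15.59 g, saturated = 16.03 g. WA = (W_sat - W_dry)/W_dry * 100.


WA = (16.03 - 15.59) / 15.59 * 100 = 2.82%

2.82


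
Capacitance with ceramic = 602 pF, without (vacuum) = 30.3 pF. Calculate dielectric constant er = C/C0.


er = 602 / 30.3 = 19.87

19.87


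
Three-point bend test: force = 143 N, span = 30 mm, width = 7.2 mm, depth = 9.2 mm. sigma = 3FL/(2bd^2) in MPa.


sigma = 3*143*30/(2*7.2*9.2^2) = 10.6 MPa

10.6


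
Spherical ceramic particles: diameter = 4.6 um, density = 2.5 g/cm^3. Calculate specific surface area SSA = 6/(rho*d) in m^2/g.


SSA = 6 / (2.5 * 4.6) = 0.522 m^2/g

0.522


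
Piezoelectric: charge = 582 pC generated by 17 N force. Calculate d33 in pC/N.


d33 = 582 / 17 = 34.2 pC/N

34.2


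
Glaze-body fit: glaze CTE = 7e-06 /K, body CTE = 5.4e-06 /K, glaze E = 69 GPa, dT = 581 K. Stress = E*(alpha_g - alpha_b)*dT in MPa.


Stress = 69*1000*(7e-06 - 5.4e-06)*581 = 64.1 MPa

64.1


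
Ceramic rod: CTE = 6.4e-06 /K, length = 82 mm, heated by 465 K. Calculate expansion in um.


dL = 6.4e-06 * 82 * 465 * 1000 = 244.032 um

244.032


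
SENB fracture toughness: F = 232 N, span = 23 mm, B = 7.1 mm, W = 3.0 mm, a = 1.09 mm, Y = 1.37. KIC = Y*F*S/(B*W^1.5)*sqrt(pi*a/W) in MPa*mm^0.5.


KIC = 1.37*232*23/(7.1*3.0^1.5)*sqrt(pi*1.09/3.0) = 211.7

211.7


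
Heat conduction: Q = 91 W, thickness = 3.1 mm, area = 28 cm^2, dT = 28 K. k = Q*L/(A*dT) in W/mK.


k = 91*3.1/1000/(28/10000*28) = 3.6 W/mK

3.6


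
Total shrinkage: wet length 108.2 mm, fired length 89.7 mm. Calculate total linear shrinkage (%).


TS = (108.2 - 89.7) / 108.2 * 100 = 17.1%

17.1


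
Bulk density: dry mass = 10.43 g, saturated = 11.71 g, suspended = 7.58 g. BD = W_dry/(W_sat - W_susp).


BD = 10.43 / (11.71 - 7.58) = 10.43 / 4.13 = 2.525 g/cm^3

2.525


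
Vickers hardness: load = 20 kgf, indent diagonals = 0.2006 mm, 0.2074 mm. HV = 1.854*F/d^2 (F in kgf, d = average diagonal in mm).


d_avg = (0.2006+0.2074)/2 = 0.204 mm
HV = 1.854*20/0.204^2 = 891

891


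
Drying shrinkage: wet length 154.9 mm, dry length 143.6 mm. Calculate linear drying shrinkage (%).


DS = (154.9 - 143.6) / 154.9 * 100 = 7.3%

7.3


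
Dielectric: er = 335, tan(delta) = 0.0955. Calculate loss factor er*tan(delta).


Loss = 335 * 0.0955 = 31.993

31.993


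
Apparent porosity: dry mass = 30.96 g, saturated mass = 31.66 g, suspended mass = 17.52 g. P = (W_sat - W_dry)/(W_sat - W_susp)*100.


P = (31.66 - 30.96) / (31.66 - 17.52) * 100 = 0.7 / 14.14 * 100 = 5.0%

5.0


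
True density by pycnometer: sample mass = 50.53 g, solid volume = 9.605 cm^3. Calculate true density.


TD = 50.53 / 9.605 = 5.261 g/cm^3

5.261


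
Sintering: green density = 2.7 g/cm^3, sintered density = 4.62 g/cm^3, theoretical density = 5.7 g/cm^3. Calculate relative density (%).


Relative = 4.62 / 5.7 * 100 = 81.1%

81.1


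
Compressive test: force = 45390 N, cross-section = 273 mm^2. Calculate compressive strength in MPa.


CS = 45390 / 273 = 166.3 MPa

166.3


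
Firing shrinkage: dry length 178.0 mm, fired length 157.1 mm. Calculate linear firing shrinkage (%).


FS = (178.0 - 157.1) / 178.0 * 100 = 11.74%

11.74


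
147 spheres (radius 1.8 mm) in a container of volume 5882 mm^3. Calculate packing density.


V_sphere = 4/3*pi*1.8^3 = 24.429 mm^3
Total V = 147*24.429 = 3591.063 mm^3
PD = 3591.063 / 5882 = 0.611

0.611


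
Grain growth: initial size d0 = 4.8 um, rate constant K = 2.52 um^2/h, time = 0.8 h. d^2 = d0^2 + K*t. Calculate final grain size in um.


d^2 = 4.8^2 + 2.52*0.8 = 25.056
d = sqrt(25.056) = 5.01 um

5.01


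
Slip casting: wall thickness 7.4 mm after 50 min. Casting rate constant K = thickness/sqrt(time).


K = 7.4 / sqrt(50) = 7.4 / 7.0711 = 1.047 mm/min^0.5

1.047


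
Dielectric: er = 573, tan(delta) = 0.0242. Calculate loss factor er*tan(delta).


Loss = 573 * 0.0242 = 13.867

13.867


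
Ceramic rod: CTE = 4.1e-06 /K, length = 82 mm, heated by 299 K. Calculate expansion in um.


dL = 4.1e-06 * 82 * 299 * 1000 = 100.524 um

100.524


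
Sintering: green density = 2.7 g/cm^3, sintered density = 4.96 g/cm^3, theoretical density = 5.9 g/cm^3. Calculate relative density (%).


Relative = 4.96 / 5.9 * 100 = 84.1%

84.1


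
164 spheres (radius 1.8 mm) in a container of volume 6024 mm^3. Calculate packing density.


V_sphere = 4/3*pi*1.8^3 = 24.429 mm^3
Total V = 164*24.429 = 4006.356 mm^3
PD = 4006.356 / 6024 = 0.665

0.665


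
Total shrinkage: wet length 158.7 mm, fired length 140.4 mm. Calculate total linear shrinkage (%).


TS = (158.7 - 140.4) / 158.7 * 100 = 11.53%

11.53


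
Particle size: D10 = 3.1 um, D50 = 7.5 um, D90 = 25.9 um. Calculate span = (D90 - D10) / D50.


Span = (25.9 - 3.1) / 7.5 = 22.8 / 7.5 = 3.04

3.04


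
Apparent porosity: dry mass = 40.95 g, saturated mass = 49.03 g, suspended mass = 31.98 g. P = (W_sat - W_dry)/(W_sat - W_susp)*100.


P = (49.03 - 40.95) / (49.03 - 31.98) * 100 = 8.08 / 17.05 * 100 = 47.4%

47.4


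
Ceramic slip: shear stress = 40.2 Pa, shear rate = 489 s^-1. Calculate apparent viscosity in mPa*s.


eta = tau/gamma * 1000 = 40.2/489 * 1000 = 82.2 mPa*s

82.2


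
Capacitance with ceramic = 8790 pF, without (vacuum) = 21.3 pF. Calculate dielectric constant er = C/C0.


er = 8790 / 21.3 = 412.68

412.68


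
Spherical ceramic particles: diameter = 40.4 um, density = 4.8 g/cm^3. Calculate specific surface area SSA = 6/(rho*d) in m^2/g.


SSA = 6 / (4.8 * 40.4) = 0.031 m^2/g

0.031


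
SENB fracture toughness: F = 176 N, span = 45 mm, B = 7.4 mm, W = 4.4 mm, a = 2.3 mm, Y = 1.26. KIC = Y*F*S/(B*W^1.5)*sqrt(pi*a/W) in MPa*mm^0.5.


KIC = 1.26*176*45/(7.4*4.4^1.5)*sqrt(pi*2.3/4.4) = 187.24

187.24


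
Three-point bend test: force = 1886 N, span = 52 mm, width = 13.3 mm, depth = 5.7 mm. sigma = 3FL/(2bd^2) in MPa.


sigma = 3*1886*52/(2*13.3*5.7^2) = 340.4 MPa

340.4


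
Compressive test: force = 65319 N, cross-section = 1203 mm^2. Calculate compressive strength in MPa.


CS = 65319 / 1203 = 54.3 MPa

54.3


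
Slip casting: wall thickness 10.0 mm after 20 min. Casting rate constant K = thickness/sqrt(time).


K = 10.0 / sqrt(20) = 10.0 / 4.4721 = 2.236 mm/min^0.5

2.236


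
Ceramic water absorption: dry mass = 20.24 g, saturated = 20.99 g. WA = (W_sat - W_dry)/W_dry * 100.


WA = (20.99 - 20.24) / 20.24 * 100 = 3.71%

3.71


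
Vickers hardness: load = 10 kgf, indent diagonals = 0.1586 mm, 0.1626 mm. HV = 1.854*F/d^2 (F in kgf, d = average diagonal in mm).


d_avg = (0.1586+0.1626)/2 = 0.1606 mm
HV = 1.854*10/0.1606^2 = 719

719


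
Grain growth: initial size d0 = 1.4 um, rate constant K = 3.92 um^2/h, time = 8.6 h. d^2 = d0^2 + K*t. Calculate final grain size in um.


d^2 = 1.4^2 + 3.92*8.6 = 35.672
d = sqrt(35.672) = 5.97 um

5.97


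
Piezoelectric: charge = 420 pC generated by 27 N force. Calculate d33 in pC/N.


d33 = 420 / 27 = 15.6 pC/N

15.6


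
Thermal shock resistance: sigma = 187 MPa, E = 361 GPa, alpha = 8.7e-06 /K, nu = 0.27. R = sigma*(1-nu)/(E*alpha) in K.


R = 187*(1-0.27)/(361*1000*8.7e-06) = 43 K

43


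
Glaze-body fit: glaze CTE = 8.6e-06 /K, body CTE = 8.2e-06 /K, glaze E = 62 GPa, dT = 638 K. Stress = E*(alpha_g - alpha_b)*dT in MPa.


Stress = 62*1000*(8.6e-06 - 8.2e-06)*638 = 15.8 MPa

15.8


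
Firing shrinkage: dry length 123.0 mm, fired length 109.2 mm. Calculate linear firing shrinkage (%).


FS = (123.0 - 109.2) / 123.0 * 100 = 11.22%

11.22
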